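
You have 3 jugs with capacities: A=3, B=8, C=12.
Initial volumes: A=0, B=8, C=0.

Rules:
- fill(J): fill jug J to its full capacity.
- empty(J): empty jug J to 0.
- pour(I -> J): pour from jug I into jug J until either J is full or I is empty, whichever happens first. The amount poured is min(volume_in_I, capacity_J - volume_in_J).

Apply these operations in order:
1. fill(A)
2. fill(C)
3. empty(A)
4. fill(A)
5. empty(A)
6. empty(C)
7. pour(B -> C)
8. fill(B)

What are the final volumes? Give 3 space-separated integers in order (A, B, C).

Step 1: fill(A) -> (A=3 B=8 C=0)
Step 2: fill(C) -> (A=3 B=8 C=12)
Step 3: empty(A) -> (A=0 B=8 C=12)
Step 4: fill(A) -> (A=3 B=8 C=12)
Step 5: empty(A) -> (A=0 B=8 C=12)
Step 6: empty(C) -> (A=0 B=8 C=0)
Step 7: pour(B -> C) -> (A=0 B=0 C=8)
Step 8: fill(B) -> (A=0 B=8 C=8)

Answer: 0 8 8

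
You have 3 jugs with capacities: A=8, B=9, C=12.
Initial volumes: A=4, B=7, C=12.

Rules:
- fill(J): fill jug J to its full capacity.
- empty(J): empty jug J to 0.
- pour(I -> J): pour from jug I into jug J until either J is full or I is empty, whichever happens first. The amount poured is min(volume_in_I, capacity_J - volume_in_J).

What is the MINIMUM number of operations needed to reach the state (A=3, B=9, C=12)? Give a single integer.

Answer: 4

Derivation:
BFS from (A=4, B=7, C=12). One shortest path:
  1. empty(B) -> (A=4 B=0 C=12)
  2. pour(A -> B) -> (A=0 B=4 C=12)
  3. fill(A) -> (A=8 B=4 C=12)
  4. pour(A -> B) -> (A=3 B=9 C=12)
Reached target in 4 moves.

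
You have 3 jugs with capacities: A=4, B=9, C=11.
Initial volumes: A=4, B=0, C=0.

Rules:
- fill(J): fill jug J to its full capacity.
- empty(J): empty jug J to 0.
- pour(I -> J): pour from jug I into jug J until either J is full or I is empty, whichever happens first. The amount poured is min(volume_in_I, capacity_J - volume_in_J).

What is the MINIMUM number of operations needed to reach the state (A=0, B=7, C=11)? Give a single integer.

BFS from (A=4, B=0, C=0). One shortest path:
  1. empty(A) -> (A=0 B=0 C=0)
  2. fill(B) -> (A=0 B=9 C=0)
  3. pour(B -> C) -> (A=0 B=0 C=9)
  4. fill(B) -> (A=0 B=9 C=9)
  5. pour(B -> C) -> (A=0 B=7 C=11)
Reached target in 5 moves.

Answer: 5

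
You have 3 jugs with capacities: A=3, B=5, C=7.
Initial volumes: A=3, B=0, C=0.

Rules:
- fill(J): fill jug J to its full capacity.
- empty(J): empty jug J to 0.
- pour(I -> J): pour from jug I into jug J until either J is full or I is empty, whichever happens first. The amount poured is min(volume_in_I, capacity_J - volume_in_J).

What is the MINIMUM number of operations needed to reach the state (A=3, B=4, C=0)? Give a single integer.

BFS from (A=3, B=0, C=0). One shortest path:
  1. empty(A) -> (A=0 B=0 C=0)
  2. fill(C) -> (A=0 B=0 C=7)
  3. pour(C -> A) -> (A=3 B=0 C=4)
  4. pour(C -> B) -> (A=3 B=4 C=0)
Reached target in 4 moves.

Answer: 4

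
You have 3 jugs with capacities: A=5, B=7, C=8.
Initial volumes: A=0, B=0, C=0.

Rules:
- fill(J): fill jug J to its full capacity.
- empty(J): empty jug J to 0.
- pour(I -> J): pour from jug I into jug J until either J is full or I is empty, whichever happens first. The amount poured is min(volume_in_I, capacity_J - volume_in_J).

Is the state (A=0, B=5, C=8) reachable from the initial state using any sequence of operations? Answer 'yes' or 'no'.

Answer: yes

Derivation:
BFS from (A=0, B=0, C=0):
  1. fill(A) -> (A=5 B=0 C=0)
  2. fill(C) -> (A=5 B=0 C=8)
  3. pour(A -> B) -> (A=0 B=5 C=8)
Target reached → yes.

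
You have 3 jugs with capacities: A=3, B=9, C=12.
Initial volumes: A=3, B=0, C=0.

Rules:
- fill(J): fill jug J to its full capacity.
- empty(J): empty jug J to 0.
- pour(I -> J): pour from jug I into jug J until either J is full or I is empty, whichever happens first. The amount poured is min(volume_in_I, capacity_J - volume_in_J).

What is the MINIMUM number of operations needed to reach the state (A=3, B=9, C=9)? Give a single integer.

BFS from (A=3, B=0, C=0). One shortest path:
  1. fill(B) -> (A=3 B=9 C=0)
  2. pour(B -> C) -> (A=3 B=0 C=9)
  3. fill(B) -> (A=3 B=9 C=9)
Reached target in 3 moves.

Answer: 3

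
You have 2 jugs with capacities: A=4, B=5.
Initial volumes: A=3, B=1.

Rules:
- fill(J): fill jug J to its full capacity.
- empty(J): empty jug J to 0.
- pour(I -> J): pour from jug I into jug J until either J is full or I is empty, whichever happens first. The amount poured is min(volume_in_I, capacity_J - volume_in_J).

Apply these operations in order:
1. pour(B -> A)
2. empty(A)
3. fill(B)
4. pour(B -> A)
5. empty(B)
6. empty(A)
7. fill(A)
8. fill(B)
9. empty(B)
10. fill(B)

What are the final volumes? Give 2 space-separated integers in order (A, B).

Step 1: pour(B -> A) -> (A=4 B=0)
Step 2: empty(A) -> (A=0 B=0)
Step 3: fill(B) -> (A=0 B=5)
Step 4: pour(B -> A) -> (A=4 B=1)
Step 5: empty(B) -> (A=4 B=0)
Step 6: empty(A) -> (A=0 B=0)
Step 7: fill(A) -> (A=4 B=0)
Step 8: fill(B) -> (A=4 B=5)
Step 9: empty(B) -> (A=4 B=0)
Step 10: fill(B) -> (A=4 B=5)

Answer: 4 5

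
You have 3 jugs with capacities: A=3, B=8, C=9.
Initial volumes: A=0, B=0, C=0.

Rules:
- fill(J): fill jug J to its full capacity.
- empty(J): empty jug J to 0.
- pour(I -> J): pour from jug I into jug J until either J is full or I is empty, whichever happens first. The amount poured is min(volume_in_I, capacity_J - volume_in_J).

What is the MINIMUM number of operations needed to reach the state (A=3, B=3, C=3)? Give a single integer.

BFS from (A=0, B=0, C=0). One shortest path:
  1. fill(C) -> (A=0 B=0 C=9)
  2. pour(C -> A) -> (A=3 B=0 C=6)
  3. pour(A -> B) -> (A=0 B=3 C=6)
  4. pour(C -> A) -> (A=3 B=3 C=3)
Reached target in 4 moves.

Answer: 4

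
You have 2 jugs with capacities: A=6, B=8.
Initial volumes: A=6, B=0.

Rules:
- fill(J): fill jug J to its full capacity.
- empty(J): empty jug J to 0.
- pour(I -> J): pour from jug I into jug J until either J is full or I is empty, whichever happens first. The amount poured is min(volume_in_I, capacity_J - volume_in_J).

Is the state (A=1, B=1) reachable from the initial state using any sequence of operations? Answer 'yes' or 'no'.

Answer: no

Derivation:
BFS explored all 14 reachable states.
Reachable set includes: (0,0), (0,2), (0,4), (0,6), (0,8), (2,0), (2,8), (4,0), (4,8), (6,0), (6,2), (6,4) ...
Target (A=1, B=1) not in reachable set → no.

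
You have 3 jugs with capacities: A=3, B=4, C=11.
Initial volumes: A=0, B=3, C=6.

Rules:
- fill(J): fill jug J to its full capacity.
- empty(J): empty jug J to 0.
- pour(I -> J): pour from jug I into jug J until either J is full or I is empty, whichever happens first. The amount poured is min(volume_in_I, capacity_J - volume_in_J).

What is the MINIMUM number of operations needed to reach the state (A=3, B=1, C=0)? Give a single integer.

BFS from (A=0, B=3, C=6). One shortest path:
  1. fill(B) -> (A=0 B=4 C=6)
  2. empty(C) -> (A=0 B=4 C=0)
  3. pour(B -> A) -> (A=3 B=1 C=0)
Reached target in 3 moves.

Answer: 3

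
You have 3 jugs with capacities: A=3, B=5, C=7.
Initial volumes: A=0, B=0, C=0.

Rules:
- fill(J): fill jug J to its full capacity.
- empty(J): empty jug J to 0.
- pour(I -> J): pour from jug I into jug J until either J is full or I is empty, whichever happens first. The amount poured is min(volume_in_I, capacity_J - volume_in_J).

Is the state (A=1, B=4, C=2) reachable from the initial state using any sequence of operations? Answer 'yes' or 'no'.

BFS explored all 144 reachable states.
Reachable set includes: (0,0,0), (0,0,1), (0,0,2), (0,0,3), (0,0,4), (0,0,5), (0,0,6), (0,0,7), (0,1,0), (0,1,1), (0,1,2), (0,1,3) ...
Target (A=1, B=4, C=2) not in reachable set → no.

Answer: no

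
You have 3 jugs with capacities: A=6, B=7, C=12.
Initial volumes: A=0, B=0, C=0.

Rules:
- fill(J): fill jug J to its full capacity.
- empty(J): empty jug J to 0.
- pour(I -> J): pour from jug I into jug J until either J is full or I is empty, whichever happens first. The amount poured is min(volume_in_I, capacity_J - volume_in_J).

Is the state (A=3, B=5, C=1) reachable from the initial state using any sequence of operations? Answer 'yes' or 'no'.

BFS explored all 398 reachable states.
Reachable set includes: (0,0,0), (0,0,1), (0,0,2), (0,0,3), (0,0,4), (0,0,5), (0,0,6), (0,0,7), (0,0,8), (0,0,9), (0,0,10), (0,0,11) ...
Target (A=3, B=5, C=1) not in reachable set → no.

Answer: no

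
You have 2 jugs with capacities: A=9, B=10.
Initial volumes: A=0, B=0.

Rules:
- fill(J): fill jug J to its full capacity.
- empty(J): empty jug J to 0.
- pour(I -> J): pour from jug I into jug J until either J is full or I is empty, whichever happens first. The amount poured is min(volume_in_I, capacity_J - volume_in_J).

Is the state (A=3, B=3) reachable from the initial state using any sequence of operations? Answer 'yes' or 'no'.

BFS explored all 38 reachable states.
Reachable set includes: (0,0), (0,1), (0,2), (0,3), (0,4), (0,5), (0,6), (0,7), (0,8), (0,9), (0,10), (1,0) ...
Target (A=3, B=3) not in reachable set → no.

Answer: no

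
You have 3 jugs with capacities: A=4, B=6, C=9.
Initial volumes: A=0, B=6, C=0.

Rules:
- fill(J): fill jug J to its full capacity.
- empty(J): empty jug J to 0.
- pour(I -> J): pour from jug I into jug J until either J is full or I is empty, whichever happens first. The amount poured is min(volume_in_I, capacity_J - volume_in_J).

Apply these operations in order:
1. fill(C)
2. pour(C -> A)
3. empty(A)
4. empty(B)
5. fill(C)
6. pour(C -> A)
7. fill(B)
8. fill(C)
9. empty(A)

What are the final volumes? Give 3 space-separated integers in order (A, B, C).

Step 1: fill(C) -> (A=0 B=6 C=9)
Step 2: pour(C -> A) -> (A=4 B=6 C=5)
Step 3: empty(A) -> (A=0 B=6 C=5)
Step 4: empty(B) -> (A=0 B=0 C=5)
Step 5: fill(C) -> (A=0 B=0 C=9)
Step 6: pour(C -> A) -> (A=4 B=0 C=5)
Step 7: fill(B) -> (A=4 B=6 C=5)
Step 8: fill(C) -> (A=4 B=6 C=9)
Step 9: empty(A) -> (A=0 B=6 C=9)

Answer: 0 6 9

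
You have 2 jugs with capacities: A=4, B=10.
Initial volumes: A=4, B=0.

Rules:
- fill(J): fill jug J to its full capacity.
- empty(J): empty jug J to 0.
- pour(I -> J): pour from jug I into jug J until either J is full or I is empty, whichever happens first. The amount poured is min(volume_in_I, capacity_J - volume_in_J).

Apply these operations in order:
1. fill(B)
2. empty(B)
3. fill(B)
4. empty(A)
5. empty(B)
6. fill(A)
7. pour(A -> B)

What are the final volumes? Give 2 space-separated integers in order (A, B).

Step 1: fill(B) -> (A=4 B=10)
Step 2: empty(B) -> (A=4 B=0)
Step 3: fill(B) -> (A=4 B=10)
Step 4: empty(A) -> (A=0 B=10)
Step 5: empty(B) -> (A=0 B=0)
Step 6: fill(A) -> (A=4 B=0)
Step 7: pour(A -> B) -> (A=0 B=4)

Answer: 0 4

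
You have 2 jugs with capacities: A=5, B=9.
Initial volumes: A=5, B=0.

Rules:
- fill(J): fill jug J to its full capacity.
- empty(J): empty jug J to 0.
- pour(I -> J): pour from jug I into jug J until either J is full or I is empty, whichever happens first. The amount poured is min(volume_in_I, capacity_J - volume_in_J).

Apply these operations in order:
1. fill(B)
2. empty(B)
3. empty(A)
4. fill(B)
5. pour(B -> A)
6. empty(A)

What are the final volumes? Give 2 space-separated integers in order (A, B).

Answer: 0 4

Derivation:
Step 1: fill(B) -> (A=5 B=9)
Step 2: empty(B) -> (A=5 B=0)
Step 3: empty(A) -> (A=0 B=0)
Step 4: fill(B) -> (A=0 B=9)
Step 5: pour(B -> A) -> (A=5 B=4)
Step 6: empty(A) -> (A=0 B=4)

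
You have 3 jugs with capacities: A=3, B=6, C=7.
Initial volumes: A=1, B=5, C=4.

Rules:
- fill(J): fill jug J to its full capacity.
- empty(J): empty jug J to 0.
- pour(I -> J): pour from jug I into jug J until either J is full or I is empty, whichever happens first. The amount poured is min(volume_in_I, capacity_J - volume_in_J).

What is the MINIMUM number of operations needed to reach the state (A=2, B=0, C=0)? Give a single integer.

BFS from (A=1, B=5, C=4). One shortest path:
  1. fill(A) -> (A=3 B=5 C=4)
  2. empty(C) -> (A=3 B=5 C=0)
  3. pour(A -> B) -> (A=2 B=6 C=0)
  4. empty(B) -> (A=2 B=0 C=0)
Reached target in 4 moves.

Answer: 4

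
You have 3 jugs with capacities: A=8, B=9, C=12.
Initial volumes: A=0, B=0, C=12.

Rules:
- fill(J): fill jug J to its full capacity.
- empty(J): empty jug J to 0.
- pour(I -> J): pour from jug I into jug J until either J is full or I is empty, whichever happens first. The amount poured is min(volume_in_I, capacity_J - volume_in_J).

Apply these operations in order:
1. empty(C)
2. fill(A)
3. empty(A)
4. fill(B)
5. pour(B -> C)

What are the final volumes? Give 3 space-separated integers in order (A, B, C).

Step 1: empty(C) -> (A=0 B=0 C=0)
Step 2: fill(A) -> (A=8 B=0 C=0)
Step 3: empty(A) -> (A=0 B=0 C=0)
Step 4: fill(B) -> (A=0 B=9 C=0)
Step 5: pour(B -> C) -> (A=0 B=0 C=9)

Answer: 0 0 9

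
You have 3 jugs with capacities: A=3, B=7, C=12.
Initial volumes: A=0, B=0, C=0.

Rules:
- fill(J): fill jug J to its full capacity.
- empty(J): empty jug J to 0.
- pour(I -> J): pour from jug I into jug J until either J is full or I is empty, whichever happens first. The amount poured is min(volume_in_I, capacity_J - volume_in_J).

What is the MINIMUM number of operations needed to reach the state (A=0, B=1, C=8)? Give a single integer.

BFS from (A=0, B=0, C=0). One shortest path:
  1. fill(C) -> (A=0 B=0 C=12)
  2. pour(C -> B) -> (A=0 B=7 C=5)
  3. pour(B -> A) -> (A=3 B=4 C=5)
  4. empty(A) -> (A=0 B=4 C=5)
  5. pour(B -> A) -> (A=3 B=1 C=5)
  6. pour(A -> C) -> (A=0 B=1 C=8)
Reached target in 6 moves.

Answer: 6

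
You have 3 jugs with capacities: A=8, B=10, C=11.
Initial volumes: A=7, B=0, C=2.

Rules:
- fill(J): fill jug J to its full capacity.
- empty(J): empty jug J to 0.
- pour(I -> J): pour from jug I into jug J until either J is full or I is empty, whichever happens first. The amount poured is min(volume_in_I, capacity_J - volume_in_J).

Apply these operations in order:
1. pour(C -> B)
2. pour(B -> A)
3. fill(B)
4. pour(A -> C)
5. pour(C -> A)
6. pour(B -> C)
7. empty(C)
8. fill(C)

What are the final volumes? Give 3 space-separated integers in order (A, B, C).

Answer: 8 0 11

Derivation:
Step 1: pour(C -> B) -> (A=7 B=2 C=0)
Step 2: pour(B -> A) -> (A=8 B=1 C=0)
Step 3: fill(B) -> (A=8 B=10 C=0)
Step 4: pour(A -> C) -> (A=0 B=10 C=8)
Step 5: pour(C -> A) -> (A=8 B=10 C=0)
Step 6: pour(B -> C) -> (A=8 B=0 C=10)
Step 7: empty(C) -> (A=8 B=0 C=0)
Step 8: fill(C) -> (A=8 B=0 C=11)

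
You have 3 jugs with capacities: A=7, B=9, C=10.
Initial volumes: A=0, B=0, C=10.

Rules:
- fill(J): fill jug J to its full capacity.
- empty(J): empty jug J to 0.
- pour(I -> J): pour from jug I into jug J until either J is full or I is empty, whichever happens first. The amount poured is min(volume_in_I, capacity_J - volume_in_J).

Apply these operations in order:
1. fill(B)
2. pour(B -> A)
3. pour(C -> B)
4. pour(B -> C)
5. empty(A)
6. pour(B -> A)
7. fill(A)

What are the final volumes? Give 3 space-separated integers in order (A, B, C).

Step 1: fill(B) -> (A=0 B=9 C=10)
Step 2: pour(B -> A) -> (A=7 B=2 C=10)
Step 3: pour(C -> B) -> (A=7 B=9 C=3)
Step 4: pour(B -> C) -> (A=7 B=2 C=10)
Step 5: empty(A) -> (A=0 B=2 C=10)
Step 6: pour(B -> A) -> (A=2 B=0 C=10)
Step 7: fill(A) -> (A=7 B=0 C=10)

Answer: 7 0 10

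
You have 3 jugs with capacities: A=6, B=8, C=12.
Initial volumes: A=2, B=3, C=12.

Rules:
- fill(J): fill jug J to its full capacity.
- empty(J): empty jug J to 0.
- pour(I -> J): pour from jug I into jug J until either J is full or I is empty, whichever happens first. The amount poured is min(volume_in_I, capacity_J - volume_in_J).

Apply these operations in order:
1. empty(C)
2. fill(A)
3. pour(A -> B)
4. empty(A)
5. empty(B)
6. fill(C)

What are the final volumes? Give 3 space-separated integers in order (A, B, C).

Answer: 0 0 12

Derivation:
Step 1: empty(C) -> (A=2 B=3 C=0)
Step 2: fill(A) -> (A=6 B=3 C=0)
Step 3: pour(A -> B) -> (A=1 B=8 C=0)
Step 4: empty(A) -> (A=0 B=8 C=0)
Step 5: empty(B) -> (A=0 B=0 C=0)
Step 6: fill(C) -> (A=0 B=0 C=12)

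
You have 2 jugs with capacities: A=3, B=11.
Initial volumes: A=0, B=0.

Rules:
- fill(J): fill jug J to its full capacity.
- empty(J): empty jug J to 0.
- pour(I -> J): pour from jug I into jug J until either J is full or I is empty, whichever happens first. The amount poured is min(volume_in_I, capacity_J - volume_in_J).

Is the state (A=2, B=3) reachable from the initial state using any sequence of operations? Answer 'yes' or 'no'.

BFS explored all 28 reachable states.
Reachable set includes: (0,0), (0,1), (0,2), (0,3), (0,4), (0,5), (0,6), (0,7), (0,8), (0,9), (0,10), (0,11) ...
Target (A=2, B=3) not in reachable set → no.

Answer: no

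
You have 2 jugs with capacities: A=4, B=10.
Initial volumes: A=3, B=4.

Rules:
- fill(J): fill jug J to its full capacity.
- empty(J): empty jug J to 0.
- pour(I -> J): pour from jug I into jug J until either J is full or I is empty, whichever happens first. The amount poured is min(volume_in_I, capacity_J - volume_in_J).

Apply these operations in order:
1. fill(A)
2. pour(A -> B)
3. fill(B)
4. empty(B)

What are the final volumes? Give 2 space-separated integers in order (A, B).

Answer: 0 0

Derivation:
Step 1: fill(A) -> (A=4 B=4)
Step 2: pour(A -> B) -> (A=0 B=8)
Step 3: fill(B) -> (A=0 B=10)
Step 4: empty(B) -> (A=0 B=0)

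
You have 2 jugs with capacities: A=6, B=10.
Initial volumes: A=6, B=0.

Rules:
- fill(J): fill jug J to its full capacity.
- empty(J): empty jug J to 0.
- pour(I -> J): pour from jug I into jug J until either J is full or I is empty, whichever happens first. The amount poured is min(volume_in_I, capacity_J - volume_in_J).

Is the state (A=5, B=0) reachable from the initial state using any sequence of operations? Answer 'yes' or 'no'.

Answer: no

Derivation:
BFS explored all 16 reachable states.
Reachable set includes: (0,0), (0,2), (0,4), (0,6), (0,8), (0,10), (2,0), (2,10), (4,0), (4,10), (6,0), (6,2) ...
Target (A=5, B=0) not in reachable set → no.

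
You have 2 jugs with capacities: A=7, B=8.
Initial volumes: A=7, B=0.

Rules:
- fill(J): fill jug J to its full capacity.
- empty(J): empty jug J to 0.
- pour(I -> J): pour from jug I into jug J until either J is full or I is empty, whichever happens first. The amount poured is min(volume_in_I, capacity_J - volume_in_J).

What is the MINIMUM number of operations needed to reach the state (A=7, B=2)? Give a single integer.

Answer: 7

Derivation:
BFS from (A=7, B=0). One shortest path:
  1. empty(A) -> (A=0 B=0)
  2. fill(B) -> (A=0 B=8)
  3. pour(B -> A) -> (A=7 B=1)
  4. empty(A) -> (A=0 B=1)
  5. pour(B -> A) -> (A=1 B=0)
  6. fill(B) -> (A=1 B=8)
  7. pour(B -> A) -> (A=7 B=2)
Reached target in 7 moves.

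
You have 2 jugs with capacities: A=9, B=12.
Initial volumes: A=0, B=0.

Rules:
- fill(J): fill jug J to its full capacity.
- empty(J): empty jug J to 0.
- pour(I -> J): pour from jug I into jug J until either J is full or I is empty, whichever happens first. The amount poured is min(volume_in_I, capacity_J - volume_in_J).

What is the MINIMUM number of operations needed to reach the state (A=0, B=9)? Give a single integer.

BFS from (A=0, B=0). One shortest path:
  1. fill(A) -> (A=9 B=0)
  2. pour(A -> B) -> (A=0 B=9)
Reached target in 2 moves.

Answer: 2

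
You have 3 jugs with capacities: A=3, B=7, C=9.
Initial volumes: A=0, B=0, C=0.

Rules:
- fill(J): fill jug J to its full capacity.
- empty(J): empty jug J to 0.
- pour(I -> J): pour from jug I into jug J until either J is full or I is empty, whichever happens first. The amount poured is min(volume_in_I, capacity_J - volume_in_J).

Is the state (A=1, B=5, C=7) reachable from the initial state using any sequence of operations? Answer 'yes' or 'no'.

Answer: no

Derivation:
BFS explored all 224 reachable states.
Reachable set includes: (0,0,0), (0,0,1), (0,0,2), (0,0,3), (0,0,4), (0,0,5), (0,0,6), (0,0,7), (0,0,8), (0,0,9), (0,1,0), (0,1,1) ...
Target (A=1, B=5, C=7) not in reachable set → no.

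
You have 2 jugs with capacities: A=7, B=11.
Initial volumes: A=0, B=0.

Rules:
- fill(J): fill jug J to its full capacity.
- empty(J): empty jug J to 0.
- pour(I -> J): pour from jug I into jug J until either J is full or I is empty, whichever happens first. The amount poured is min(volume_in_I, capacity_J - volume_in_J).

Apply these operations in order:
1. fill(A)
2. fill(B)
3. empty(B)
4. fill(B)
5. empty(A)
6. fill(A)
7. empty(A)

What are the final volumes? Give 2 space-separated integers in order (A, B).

Step 1: fill(A) -> (A=7 B=0)
Step 2: fill(B) -> (A=7 B=11)
Step 3: empty(B) -> (A=7 B=0)
Step 4: fill(B) -> (A=7 B=11)
Step 5: empty(A) -> (A=0 B=11)
Step 6: fill(A) -> (A=7 B=11)
Step 7: empty(A) -> (A=0 B=11)

Answer: 0 11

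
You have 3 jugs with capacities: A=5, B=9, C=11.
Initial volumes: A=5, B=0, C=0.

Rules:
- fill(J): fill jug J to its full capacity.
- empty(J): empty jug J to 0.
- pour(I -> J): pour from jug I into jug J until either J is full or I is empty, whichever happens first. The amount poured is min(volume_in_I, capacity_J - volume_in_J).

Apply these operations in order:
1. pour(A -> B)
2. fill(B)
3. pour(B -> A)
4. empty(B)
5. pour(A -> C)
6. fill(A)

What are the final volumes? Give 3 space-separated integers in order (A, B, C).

Answer: 5 0 5

Derivation:
Step 1: pour(A -> B) -> (A=0 B=5 C=0)
Step 2: fill(B) -> (A=0 B=9 C=0)
Step 3: pour(B -> A) -> (A=5 B=4 C=0)
Step 4: empty(B) -> (A=5 B=0 C=0)
Step 5: pour(A -> C) -> (A=0 B=0 C=5)
Step 6: fill(A) -> (A=5 B=0 C=5)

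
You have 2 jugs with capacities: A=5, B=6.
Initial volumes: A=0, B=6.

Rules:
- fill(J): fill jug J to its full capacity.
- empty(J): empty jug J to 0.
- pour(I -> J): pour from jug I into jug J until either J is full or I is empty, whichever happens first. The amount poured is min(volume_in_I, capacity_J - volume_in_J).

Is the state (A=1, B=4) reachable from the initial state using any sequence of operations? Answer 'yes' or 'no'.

BFS explored all 22 reachable states.
Reachable set includes: (0,0), (0,1), (0,2), (0,3), (0,4), (0,5), (0,6), (1,0), (1,6), (2,0), (2,6), (3,0) ...
Target (A=1, B=4) not in reachable set → no.

Answer: no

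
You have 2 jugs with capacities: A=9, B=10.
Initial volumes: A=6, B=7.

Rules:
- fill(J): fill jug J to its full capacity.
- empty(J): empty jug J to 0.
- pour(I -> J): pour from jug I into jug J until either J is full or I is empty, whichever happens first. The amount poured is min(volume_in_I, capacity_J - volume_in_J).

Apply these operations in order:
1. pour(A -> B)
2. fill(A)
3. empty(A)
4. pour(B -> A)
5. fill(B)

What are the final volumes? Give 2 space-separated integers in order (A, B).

Step 1: pour(A -> B) -> (A=3 B=10)
Step 2: fill(A) -> (A=9 B=10)
Step 3: empty(A) -> (A=0 B=10)
Step 4: pour(B -> A) -> (A=9 B=1)
Step 5: fill(B) -> (A=9 B=10)

Answer: 9 10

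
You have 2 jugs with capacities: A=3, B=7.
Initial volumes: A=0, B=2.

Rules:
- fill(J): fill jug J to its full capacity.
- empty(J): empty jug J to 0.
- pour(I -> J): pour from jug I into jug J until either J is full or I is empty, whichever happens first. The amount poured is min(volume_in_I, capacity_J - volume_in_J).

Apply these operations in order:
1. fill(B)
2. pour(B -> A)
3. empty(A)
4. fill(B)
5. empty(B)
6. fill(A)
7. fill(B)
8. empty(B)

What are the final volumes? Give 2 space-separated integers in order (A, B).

Answer: 3 0

Derivation:
Step 1: fill(B) -> (A=0 B=7)
Step 2: pour(B -> A) -> (A=3 B=4)
Step 3: empty(A) -> (A=0 B=4)
Step 4: fill(B) -> (A=0 B=7)
Step 5: empty(B) -> (A=0 B=0)
Step 6: fill(A) -> (A=3 B=0)
Step 7: fill(B) -> (A=3 B=7)
Step 8: empty(B) -> (A=3 B=0)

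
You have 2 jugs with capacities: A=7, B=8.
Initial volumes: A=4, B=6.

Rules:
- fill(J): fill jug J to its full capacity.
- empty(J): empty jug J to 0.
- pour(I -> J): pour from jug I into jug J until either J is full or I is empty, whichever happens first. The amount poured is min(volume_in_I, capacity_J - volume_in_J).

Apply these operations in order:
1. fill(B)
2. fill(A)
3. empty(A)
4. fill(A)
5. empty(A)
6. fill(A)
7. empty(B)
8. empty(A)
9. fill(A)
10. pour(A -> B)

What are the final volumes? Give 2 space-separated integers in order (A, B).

Answer: 0 7

Derivation:
Step 1: fill(B) -> (A=4 B=8)
Step 2: fill(A) -> (A=7 B=8)
Step 3: empty(A) -> (A=0 B=8)
Step 4: fill(A) -> (A=7 B=8)
Step 5: empty(A) -> (A=0 B=8)
Step 6: fill(A) -> (A=7 B=8)
Step 7: empty(B) -> (A=7 B=0)
Step 8: empty(A) -> (A=0 B=0)
Step 9: fill(A) -> (A=7 B=0)
Step 10: pour(A -> B) -> (A=0 B=7)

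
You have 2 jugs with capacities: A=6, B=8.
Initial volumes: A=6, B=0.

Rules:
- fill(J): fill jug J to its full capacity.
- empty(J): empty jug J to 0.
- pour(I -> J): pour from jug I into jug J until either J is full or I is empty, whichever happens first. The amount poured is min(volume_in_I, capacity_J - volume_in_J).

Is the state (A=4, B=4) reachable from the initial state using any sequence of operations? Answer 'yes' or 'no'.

Answer: no

Derivation:
BFS explored all 14 reachable states.
Reachable set includes: (0,0), (0,2), (0,4), (0,6), (0,8), (2,0), (2,8), (4,0), (4,8), (6,0), (6,2), (6,4) ...
Target (A=4, B=4) not in reachable set → no.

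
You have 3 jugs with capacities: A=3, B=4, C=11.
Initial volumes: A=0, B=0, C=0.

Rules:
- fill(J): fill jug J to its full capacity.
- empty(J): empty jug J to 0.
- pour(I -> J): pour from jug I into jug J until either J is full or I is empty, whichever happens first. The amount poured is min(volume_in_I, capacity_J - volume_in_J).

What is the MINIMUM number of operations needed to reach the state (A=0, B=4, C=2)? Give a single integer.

BFS from (A=0, B=0, C=0). One shortest path:
  1. fill(A) -> (A=3 B=0 C=0)
  2. pour(A -> B) -> (A=0 B=3 C=0)
  3. fill(A) -> (A=3 B=3 C=0)
  4. pour(A -> B) -> (A=2 B=4 C=0)
  5. pour(A -> C) -> (A=0 B=4 C=2)
Reached target in 5 moves.

Answer: 5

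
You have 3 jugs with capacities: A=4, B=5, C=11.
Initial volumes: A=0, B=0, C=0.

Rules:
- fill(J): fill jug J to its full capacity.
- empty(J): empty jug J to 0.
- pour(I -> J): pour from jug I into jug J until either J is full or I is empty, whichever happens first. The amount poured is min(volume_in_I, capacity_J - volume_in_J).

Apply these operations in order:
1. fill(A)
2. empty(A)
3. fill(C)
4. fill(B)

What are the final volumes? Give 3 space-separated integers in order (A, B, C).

Step 1: fill(A) -> (A=4 B=0 C=0)
Step 2: empty(A) -> (A=0 B=0 C=0)
Step 3: fill(C) -> (A=0 B=0 C=11)
Step 4: fill(B) -> (A=0 B=5 C=11)

Answer: 0 5 11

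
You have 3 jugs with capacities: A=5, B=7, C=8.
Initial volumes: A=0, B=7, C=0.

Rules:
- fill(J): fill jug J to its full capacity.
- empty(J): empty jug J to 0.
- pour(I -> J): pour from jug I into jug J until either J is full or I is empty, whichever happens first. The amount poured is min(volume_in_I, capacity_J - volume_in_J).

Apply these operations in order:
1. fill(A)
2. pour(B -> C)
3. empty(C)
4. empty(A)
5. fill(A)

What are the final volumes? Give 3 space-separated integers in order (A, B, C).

Step 1: fill(A) -> (A=5 B=7 C=0)
Step 2: pour(B -> C) -> (A=5 B=0 C=7)
Step 3: empty(C) -> (A=5 B=0 C=0)
Step 4: empty(A) -> (A=0 B=0 C=0)
Step 5: fill(A) -> (A=5 B=0 C=0)

Answer: 5 0 0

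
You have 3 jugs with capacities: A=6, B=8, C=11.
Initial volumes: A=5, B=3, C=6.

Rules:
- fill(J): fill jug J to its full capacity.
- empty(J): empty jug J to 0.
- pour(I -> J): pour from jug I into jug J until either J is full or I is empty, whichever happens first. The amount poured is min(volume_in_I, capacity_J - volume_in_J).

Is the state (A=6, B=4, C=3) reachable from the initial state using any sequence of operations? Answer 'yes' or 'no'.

Answer: yes

Derivation:
BFS from (A=5, B=3, C=6):
  1. fill(B) -> (A=5 B=8 C=6)
  2. empty(C) -> (A=5 B=8 C=0)
  3. pour(B -> C) -> (A=5 B=0 C=8)
  4. pour(A -> C) -> (A=2 B=0 C=11)
  5. pour(C -> B) -> (A=2 B=8 C=3)
  6. pour(B -> A) -> (A=6 B=4 C=3)
Target reached → yes.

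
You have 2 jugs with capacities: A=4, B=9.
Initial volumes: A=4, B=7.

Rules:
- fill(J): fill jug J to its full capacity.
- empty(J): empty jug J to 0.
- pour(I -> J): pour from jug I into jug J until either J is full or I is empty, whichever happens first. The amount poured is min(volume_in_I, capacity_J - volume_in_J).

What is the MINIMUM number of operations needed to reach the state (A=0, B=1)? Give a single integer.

BFS from (A=4, B=7). One shortest path:
  1. empty(A) -> (A=0 B=7)
  2. fill(B) -> (A=0 B=9)
  3. pour(B -> A) -> (A=4 B=5)
  4. empty(A) -> (A=0 B=5)
  5. pour(B -> A) -> (A=4 B=1)
  6. empty(A) -> (A=0 B=1)
Reached target in 6 moves.

Answer: 6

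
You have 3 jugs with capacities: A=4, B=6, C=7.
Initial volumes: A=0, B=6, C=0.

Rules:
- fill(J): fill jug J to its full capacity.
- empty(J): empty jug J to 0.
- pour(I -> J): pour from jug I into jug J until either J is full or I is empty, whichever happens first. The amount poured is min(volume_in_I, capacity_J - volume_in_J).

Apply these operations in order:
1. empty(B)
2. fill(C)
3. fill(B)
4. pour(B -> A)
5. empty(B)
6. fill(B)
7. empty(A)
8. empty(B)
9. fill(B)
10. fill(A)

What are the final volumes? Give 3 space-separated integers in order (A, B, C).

Step 1: empty(B) -> (A=0 B=0 C=0)
Step 2: fill(C) -> (A=0 B=0 C=7)
Step 3: fill(B) -> (A=0 B=6 C=7)
Step 4: pour(B -> A) -> (A=4 B=2 C=7)
Step 5: empty(B) -> (A=4 B=0 C=7)
Step 6: fill(B) -> (A=4 B=6 C=7)
Step 7: empty(A) -> (A=0 B=6 C=7)
Step 8: empty(B) -> (A=0 B=0 C=7)
Step 9: fill(B) -> (A=0 B=6 C=7)
Step 10: fill(A) -> (A=4 B=6 C=7)

Answer: 4 6 7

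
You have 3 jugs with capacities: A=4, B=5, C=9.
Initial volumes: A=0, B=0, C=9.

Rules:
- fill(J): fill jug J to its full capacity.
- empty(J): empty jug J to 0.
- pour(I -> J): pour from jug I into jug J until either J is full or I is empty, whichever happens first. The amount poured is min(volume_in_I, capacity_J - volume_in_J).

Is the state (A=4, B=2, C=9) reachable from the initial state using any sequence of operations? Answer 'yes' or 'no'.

BFS from (A=0, B=0, C=9):
  1. fill(B) -> (A=0 B=5 C=9)
  2. pour(B -> A) -> (A=4 B=1 C=9)
  3. empty(A) -> (A=0 B=1 C=9)
  4. pour(B -> A) -> (A=1 B=0 C=9)
  5. fill(B) -> (A=1 B=5 C=9)
  6. pour(B -> A) -> (A=4 B=2 C=9)
Target reached → yes.

Answer: yes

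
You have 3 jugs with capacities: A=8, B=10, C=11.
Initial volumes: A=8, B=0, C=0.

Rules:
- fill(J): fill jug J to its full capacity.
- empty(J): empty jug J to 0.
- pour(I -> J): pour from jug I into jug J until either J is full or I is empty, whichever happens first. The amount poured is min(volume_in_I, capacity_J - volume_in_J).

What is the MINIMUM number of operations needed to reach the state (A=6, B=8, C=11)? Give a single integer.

BFS from (A=8, B=0, C=0). One shortest path:
  1. fill(C) -> (A=8 B=0 C=11)
  2. pour(A -> B) -> (A=0 B=8 C=11)
  3. fill(A) -> (A=8 B=8 C=11)
  4. pour(C -> B) -> (A=8 B=10 C=9)
  5. empty(B) -> (A=8 B=0 C=9)
  6. pour(A -> B) -> (A=0 B=8 C=9)
  7. fill(A) -> (A=8 B=8 C=9)
  8. pour(A -> C) -> (A=6 B=8 C=11)
Reached target in 8 moves.

Answer: 8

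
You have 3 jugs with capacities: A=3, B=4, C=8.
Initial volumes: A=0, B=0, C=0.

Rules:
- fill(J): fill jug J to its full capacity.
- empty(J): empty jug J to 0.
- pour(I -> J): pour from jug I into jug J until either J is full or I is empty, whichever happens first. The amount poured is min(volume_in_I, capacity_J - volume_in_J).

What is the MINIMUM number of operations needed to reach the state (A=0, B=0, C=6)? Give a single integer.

Answer: 4

Derivation:
BFS from (A=0, B=0, C=0). One shortest path:
  1. fill(A) -> (A=3 B=0 C=0)
  2. pour(A -> C) -> (A=0 B=0 C=3)
  3. fill(A) -> (A=3 B=0 C=3)
  4. pour(A -> C) -> (A=0 B=0 C=6)
Reached target in 4 moves.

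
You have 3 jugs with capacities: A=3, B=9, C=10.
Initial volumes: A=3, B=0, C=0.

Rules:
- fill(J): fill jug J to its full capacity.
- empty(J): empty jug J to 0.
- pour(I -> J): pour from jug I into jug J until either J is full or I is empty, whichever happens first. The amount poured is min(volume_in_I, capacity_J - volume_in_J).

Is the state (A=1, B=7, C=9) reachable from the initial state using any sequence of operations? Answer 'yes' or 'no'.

BFS explored all 296 reachable states.
Reachable set includes: (0,0,0), (0,0,1), (0,0,2), (0,0,3), (0,0,4), (0,0,5), (0,0,6), (0,0,7), (0,0,8), (0,0,9), (0,0,10), (0,1,0) ...
Target (A=1, B=7, C=9) not in reachable set → no.

Answer: no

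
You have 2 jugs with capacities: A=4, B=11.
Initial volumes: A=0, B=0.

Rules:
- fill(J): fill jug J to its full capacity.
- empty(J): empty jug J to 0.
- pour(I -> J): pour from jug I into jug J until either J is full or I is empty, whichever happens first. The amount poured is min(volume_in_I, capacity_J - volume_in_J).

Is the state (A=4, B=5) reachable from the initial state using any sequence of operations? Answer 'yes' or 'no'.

Answer: yes

Derivation:
BFS from (A=0, B=0):
  1. fill(A) -> (A=4 B=0)
  2. pour(A -> B) -> (A=0 B=4)
  3. fill(A) -> (A=4 B=4)
  4. pour(A -> B) -> (A=0 B=8)
  5. fill(A) -> (A=4 B=8)
  6. pour(A -> B) -> (A=1 B=11)
  7. empty(B) -> (A=1 B=0)
  8. pour(A -> B) -> (A=0 B=1)
  9. fill(A) -> (A=4 B=1)
  10. pour(A -> B) -> (A=0 B=5)
  11. fill(A) -> (A=4 B=5)
Target reached → yes.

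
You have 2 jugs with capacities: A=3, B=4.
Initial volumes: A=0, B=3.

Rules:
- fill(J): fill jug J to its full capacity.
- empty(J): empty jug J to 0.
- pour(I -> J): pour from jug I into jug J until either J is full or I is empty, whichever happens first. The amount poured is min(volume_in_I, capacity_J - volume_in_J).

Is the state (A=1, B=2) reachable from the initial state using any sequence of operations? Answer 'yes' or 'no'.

BFS explored all 14 reachable states.
Reachable set includes: (0,0), (0,1), (0,2), (0,3), (0,4), (1,0), (1,4), (2,0), (2,4), (3,0), (3,1), (3,2) ...
Target (A=1, B=2) not in reachable set → no.

Answer: no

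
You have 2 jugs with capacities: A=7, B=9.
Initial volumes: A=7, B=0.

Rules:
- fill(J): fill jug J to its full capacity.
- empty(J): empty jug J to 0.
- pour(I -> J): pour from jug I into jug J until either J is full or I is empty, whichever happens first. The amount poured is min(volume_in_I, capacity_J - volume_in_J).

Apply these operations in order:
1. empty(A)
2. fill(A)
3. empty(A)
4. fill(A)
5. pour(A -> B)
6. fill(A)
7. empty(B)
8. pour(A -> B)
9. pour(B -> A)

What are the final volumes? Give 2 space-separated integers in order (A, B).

Answer: 7 0

Derivation:
Step 1: empty(A) -> (A=0 B=0)
Step 2: fill(A) -> (A=7 B=0)
Step 3: empty(A) -> (A=0 B=0)
Step 4: fill(A) -> (A=7 B=0)
Step 5: pour(A -> B) -> (A=0 B=7)
Step 6: fill(A) -> (A=7 B=7)
Step 7: empty(B) -> (A=7 B=0)
Step 8: pour(A -> B) -> (A=0 B=7)
Step 9: pour(B -> A) -> (A=7 B=0)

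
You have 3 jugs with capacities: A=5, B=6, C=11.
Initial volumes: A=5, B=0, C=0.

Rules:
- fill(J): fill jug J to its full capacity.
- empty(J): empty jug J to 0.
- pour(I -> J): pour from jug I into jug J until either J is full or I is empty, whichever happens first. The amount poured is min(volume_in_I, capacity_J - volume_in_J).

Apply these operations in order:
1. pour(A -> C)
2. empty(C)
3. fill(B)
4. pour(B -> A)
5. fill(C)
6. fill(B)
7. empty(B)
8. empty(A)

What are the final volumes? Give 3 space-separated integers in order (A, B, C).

Answer: 0 0 11

Derivation:
Step 1: pour(A -> C) -> (A=0 B=0 C=5)
Step 2: empty(C) -> (A=0 B=0 C=0)
Step 3: fill(B) -> (A=0 B=6 C=0)
Step 4: pour(B -> A) -> (A=5 B=1 C=0)
Step 5: fill(C) -> (A=5 B=1 C=11)
Step 6: fill(B) -> (A=5 B=6 C=11)
Step 7: empty(B) -> (A=5 B=0 C=11)
Step 8: empty(A) -> (A=0 B=0 C=11)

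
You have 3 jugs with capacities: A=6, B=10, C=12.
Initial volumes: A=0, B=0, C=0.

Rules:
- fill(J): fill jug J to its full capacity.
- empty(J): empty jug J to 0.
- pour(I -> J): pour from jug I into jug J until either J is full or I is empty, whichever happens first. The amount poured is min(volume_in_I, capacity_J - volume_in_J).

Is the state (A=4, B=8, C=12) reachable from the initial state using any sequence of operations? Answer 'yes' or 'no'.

Answer: yes

Derivation:
BFS from (A=0, B=0, C=0):
  1. fill(C) -> (A=0 B=0 C=12)
  2. pour(C -> B) -> (A=0 B=10 C=2)
  3. pour(B -> A) -> (A=6 B=4 C=2)
  4. pour(A -> C) -> (A=0 B=4 C=8)
  5. pour(B -> A) -> (A=4 B=0 C=8)
  6. pour(C -> B) -> (A=4 B=8 C=0)
  7. fill(C) -> (A=4 B=8 C=12)
Target reached → yes.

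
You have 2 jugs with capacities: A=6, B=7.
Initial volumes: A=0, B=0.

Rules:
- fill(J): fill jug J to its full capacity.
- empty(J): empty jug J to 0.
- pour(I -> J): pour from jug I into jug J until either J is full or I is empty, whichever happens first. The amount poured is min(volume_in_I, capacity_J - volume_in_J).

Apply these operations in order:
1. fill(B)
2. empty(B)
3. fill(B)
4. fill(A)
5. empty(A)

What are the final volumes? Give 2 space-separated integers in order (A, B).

Step 1: fill(B) -> (A=0 B=7)
Step 2: empty(B) -> (A=0 B=0)
Step 3: fill(B) -> (A=0 B=7)
Step 4: fill(A) -> (A=6 B=7)
Step 5: empty(A) -> (A=0 B=7)

Answer: 0 7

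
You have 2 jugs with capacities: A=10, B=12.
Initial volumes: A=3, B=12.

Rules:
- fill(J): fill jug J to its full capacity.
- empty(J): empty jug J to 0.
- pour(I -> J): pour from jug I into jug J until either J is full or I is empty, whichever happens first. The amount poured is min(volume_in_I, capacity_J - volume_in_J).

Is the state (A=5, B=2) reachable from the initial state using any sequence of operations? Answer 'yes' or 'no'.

BFS explored all 44 reachable states.
Reachable set includes: (0,0), (0,1), (0,2), (0,3), (0,4), (0,5), (0,6), (0,7), (0,8), (0,9), (0,10), (0,11) ...
Target (A=5, B=2) not in reachable set → no.

Answer: no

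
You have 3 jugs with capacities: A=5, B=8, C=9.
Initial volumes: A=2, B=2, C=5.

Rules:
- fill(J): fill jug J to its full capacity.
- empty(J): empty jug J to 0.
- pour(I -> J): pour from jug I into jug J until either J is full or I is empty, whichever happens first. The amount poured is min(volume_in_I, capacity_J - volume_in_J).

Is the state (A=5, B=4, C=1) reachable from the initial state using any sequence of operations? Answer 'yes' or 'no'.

Answer: yes

Derivation:
BFS from (A=2, B=2, C=5):
  1. fill(A) -> (A=5 B=2 C=5)
  2. empty(B) -> (A=5 B=0 C=5)
  3. pour(A -> C) -> (A=1 B=0 C=9)
  4. pour(C -> B) -> (A=1 B=8 C=1)
  5. pour(B -> A) -> (A=5 B=4 C=1)
Target reached → yes.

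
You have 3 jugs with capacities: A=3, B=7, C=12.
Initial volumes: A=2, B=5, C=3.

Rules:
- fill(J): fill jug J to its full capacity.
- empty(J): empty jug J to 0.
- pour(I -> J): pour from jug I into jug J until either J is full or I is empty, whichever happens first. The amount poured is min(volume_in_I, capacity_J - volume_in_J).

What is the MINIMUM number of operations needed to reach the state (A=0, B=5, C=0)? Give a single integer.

Answer: 2

Derivation:
BFS from (A=2, B=5, C=3). One shortest path:
  1. empty(A) -> (A=0 B=5 C=3)
  2. empty(C) -> (A=0 B=5 C=0)
Reached target in 2 moves.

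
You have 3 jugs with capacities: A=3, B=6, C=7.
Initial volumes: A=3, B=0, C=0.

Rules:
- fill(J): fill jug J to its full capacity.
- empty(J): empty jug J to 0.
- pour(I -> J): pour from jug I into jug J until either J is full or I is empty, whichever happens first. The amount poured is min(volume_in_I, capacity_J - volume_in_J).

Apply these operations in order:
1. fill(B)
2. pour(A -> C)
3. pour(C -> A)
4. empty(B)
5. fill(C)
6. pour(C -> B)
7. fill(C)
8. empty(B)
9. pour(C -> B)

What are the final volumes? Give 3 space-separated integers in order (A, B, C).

Answer: 3 6 1

Derivation:
Step 1: fill(B) -> (A=3 B=6 C=0)
Step 2: pour(A -> C) -> (A=0 B=6 C=3)
Step 3: pour(C -> A) -> (A=3 B=6 C=0)
Step 4: empty(B) -> (A=3 B=0 C=0)
Step 5: fill(C) -> (A=3 B=0 C=7)
Step 6: pour(C -> B) -> (A=3 B=6 C=1)
Step 7: fill(C) -> (A=3 B=6 C=7)
Step 8: empty(B) -> (A=3 B=0 C=7)
Step 9: pour(C -> B) -> (A=3 B=6 C=1)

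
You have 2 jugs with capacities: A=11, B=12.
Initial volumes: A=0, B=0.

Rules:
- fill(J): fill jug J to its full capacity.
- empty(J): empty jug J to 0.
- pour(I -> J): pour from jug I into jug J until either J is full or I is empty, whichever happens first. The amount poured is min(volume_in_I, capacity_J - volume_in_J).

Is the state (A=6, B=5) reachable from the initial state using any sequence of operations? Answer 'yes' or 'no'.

Answer: no

Derivation:
BFS explored all 46 reachable states.
Reachable set includes: (0,0), (0,1), (0,2), (0,3), (0,4), (0,5), (0,6), (0,7), (0,8), (0,9), (0,10), (0,11) ...
Target (A=6, B=5) not in reachable set → no.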